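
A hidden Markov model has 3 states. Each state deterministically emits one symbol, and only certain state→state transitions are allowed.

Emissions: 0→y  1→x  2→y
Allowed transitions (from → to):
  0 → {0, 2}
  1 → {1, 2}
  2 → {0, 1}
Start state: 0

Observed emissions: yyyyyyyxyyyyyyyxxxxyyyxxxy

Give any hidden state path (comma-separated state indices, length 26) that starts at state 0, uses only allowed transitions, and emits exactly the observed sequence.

0,0,2,0,2,0,2,1,2,0,2,0,0,0,2,1,1,1,1,2,0,2,1,1,1,2

  t0 'y' -> {0,2}, take 0 (start)
  t1 'y' -> {0,2}, take 0 (0->0 ok)
  t2 'y' -> {0,2}, take 2 (0->2 ok)
  t3 'y' -> {0,2}, take 0 (2->0 ok)
  t4 'y' -> {0,2}, take 2 (0->2 ok)
  t5 'y' -> {0,2}, take 0 (2->0 ok)
  t6 'y' -> {0,2}, take 2 (0->2 ok)
  t7 'x' -> {1}, take 1 (2->1 ok)
  t8 'y' -> {0,2}, take 2 (1->2 ok)
  t9 'y' -> {0,2}, take 0 (2->0 ok)
  t10 'y' -> {0,2}, take 2 (0->2 ok)
  t11 'y' -> {0,2}, take 0 (2->0 ok)
  t12 'y' -> {0,2}, take 0 (0->0 ok)
  t13 'y' -> {0,2}, take 0 (0->0 ok)
  t14 'y' -> {0,2}, take 2 (0->2 ok)
  t15 'x' -> {1}, take 1 (2->1 ok)
  t16 'x' -> {1}, take 1 (1->1 ok)
  t17 'x' -> {1}, take 1 (1->1 ok)
  t18 'x' -> {1}, take 1 (1->1 ok)
  t19 'y' -> {0,2}, take 2 (1->2 ok)
  t20 'y' -> {0,2}, take 0 (2->0 ok)
  t21 'y' -> {0,2}, take 2 (0->2 ok)
  t22 'x' -> {1}, take 1 (2->1 ok)
  t23 'x' -> {1}, take 1 (1->1 ok)
  t24 'x' -> {1}, take 1 (1->1 ok)
  t25 'y' -> {0,2}, take 2 (1->2 ok)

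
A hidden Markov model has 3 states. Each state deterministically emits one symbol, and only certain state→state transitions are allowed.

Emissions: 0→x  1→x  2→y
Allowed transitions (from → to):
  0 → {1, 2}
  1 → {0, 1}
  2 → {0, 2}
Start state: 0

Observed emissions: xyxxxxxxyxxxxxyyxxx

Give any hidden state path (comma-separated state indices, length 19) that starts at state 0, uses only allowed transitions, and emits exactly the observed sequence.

0,2,0,1,1,1,1,0,2,0,1,1,1,0,2,2,0,1,0

  0: obs=x cand={0,1} pick 0 [start]
  1: obs=y cand={2} pick 2 [0->2 ok]
  2: obs=x cand={0,1} pick 0 [2->0 ok]
  3: obs=x cand={0,1} pick 1 [0->1 ok]
  4: obs=x cand={0,1} pick 1 [1->1 ok]
  5: obs=x cand={0,1} pick 1 [1->1 ok]
  6: obs=x cand={0,1} pick 1 [1->1 ok]
  7: obs=x cand={0,1} pick 0 [1->0 ok]
  8: obs=y cand={2} pick 2 [0->2 ok]
  9: obs=x cand={0,1} pick 0 [2->0 ok]
  10: obs=x cand={0,1} pick 1 [0->1 ok]
  11: obs=x cand={0,1} pick 1 [1->1 ok]
  12: obs=x cand={0,1} pick 1 [1->1 ok]
  13: obs=x cand={0,1} pick 0 [1->0 ok]
  14: obs=y cand={2} pick 2 [0->2 ok]
  15: obs=y cand={2} pick 2 [2->2 ok]
  16: obs=x cand={0,1} pick 0 [2->0 ok]
  17: obs=x cand={0,1} pick 1 [0->1 ok]
  18: obs=x cand={0,1} pick 0 [1->0 ok]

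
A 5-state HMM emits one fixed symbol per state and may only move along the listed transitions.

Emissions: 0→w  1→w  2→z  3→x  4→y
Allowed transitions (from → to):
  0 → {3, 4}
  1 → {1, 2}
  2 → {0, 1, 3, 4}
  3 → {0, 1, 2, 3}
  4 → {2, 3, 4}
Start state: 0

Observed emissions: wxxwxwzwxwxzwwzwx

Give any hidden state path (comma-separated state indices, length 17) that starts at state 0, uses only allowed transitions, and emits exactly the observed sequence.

  pos 0: w in {0,1}, choose 0; start
  pos 1: x in {3}, choose 3; 0->3 ok
  pos 2: x in {3}, choose 3; 3->3 ok
  pos 3: w in {0,1}, choose 0; 3->0 ok
  pos 4: x in {3}, choose 3; 0->3 ok
  pos 5: w in {0,1}, choose 1; 3->1 ok
  pos 6: z in {2}, choose 2; 1->2 ok
  pos 7: w in {0,1}, choose 0; 2->0 ok
  pos 8: x in {3}, choose 3; 0->3 ok
  pos 9: w in {0,1}, choose 0; 3->0 ok
  pos 10: x in {3}, choose 3; 0->3 ok
  pos 11: z in {2}, choose 2; 3->2 ok
  pos 12: w in {0,1}, choose 1; 2->1 ok
  pos 13: w in {0,1}, choose 1; 1->1 ok
  pos 14: z in {2}, choose 2; 1->2 ok
  pos 15: w in {0,1}, choose 0; 2->0 ok
  pos 16: x in {3}, choose 3; 0->3 ok

0,3,3,0,3,1,2,0,3,0,3,2,1,1,2,0,3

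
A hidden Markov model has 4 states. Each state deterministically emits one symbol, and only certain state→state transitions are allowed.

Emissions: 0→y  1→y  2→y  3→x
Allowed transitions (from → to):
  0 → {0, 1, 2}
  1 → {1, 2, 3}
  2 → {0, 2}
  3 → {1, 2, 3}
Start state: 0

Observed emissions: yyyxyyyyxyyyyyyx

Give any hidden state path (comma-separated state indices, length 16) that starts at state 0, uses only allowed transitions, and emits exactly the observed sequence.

  pos 0: y in {0,1,2}, choose 0; start
  pos 1: y in {0,1,2}, choose 1; 0->1 ok
  pos 2: y in {0,1,2}, choose 1; 1->1 ok
  pos 3: x in {3}, choose 3; 1->3 ok
  pos 4: y in {0,1,2}, choose 2; 3->2 ok
  pos 5: y in {0,1,2}, choose 2; 2->2 ok
  pos 6: y in {0,1,2}, choose 0; 2->0 ok
  pos 7: y in {0,1,2}, choose 1; 0->1 ok
  pos 8: x in {3}, choose 3; 1->3 ok
  pos 9: y in {0,1,2}, choose 1; 3->1 ok
  pos 10: y in {0,1,2}, choose 1; 1->1 ok
  pos 11: y in {0,1,2}, choose 2; 1->2 ok
  pos 12: y in {0,1,2}, choose 0; 2->0 ok
  pos 13: y in {0,1,2}, choose 1; 0->1 ok
  pos 14: y in {0,1,2}, choose 1; 1->1 ok
  pos 15: x in {3}, choose 3; 1->3 ok

0,1,1,3,2,2,0,1,3,1,1,2,0,1,1,3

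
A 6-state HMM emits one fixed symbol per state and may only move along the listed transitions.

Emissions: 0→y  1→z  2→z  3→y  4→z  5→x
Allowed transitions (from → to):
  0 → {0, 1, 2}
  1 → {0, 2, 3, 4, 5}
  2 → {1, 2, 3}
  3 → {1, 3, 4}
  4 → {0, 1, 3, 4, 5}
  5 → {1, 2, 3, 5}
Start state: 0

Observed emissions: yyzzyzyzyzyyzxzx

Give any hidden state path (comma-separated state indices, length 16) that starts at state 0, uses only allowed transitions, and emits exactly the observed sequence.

0,0,2,1,3,4,3,1,0,1,0,0,1,5,1,5

  [0] y  {0,3}  => 0  start
  [1] y  {0,3}  => 0  0->0 ok
  [2] z  {1,2,4}  => 2  0->2 ok
  [3] z  {1,2,4}  => 1  2->1 ok
  [4] y  {0,3}  => 3  1->3 ok
  [5] z  {1,2,4}  => 4  3->4 ok
  [6] y  {0,3}  => 3  4->3 ok
  [7] z  {1,2,4}  => 1  3->1 ok
  [8] y  {0,3}  => 0  1->0 ok
  [9] z  {1,2,4}  => 1  0->1 ok
  [10] y  {0,3}  => 0  1->0 ok
  [11] y  {0,3}  => 0  0->0 ok
  [12] z  {1,2,4}  => 1  0->1 ok
  [13] x  {5}  => 5  1->5 ok
  [14] z  {1,2,4}  => 1  5->1 ok
  [15] x  {5}  => 5  1->5 ok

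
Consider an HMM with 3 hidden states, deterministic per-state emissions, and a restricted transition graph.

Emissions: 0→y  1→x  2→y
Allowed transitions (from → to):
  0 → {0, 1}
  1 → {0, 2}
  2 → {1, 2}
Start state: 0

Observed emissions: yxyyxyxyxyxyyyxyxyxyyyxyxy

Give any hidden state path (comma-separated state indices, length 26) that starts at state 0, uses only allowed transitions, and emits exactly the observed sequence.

  t0 'y' -> {0,2}, take 0 (start)
  t1 'x' -> {1}, take 1 (0->1 ok)
  t2 'y' -> {0,2}, take 2 (1->2 ok)
  t3 'y' -> {0,2}, take 2 (2->2 ok)
  t4 'x' -> {1}, take 1 (2->1 ok)
  t5 'y' -> {0,2}, take 0 (1->0 ok)
  t6 'x' -> {1}, take 1 (0->1 ok)
  t7 'y' -> {0,2}, take 0 (1->0 ok)
  t8 'x' -> {1}, take 1 (0->1 ok)
  t9 'y' -> {0,2}, take 0 (1->0 ok)
  t10 'x' -> {1}, take 1 (0->1 ok)
  t11 'y' -> {0,2}, take 0 (1->0 ok)
  t12 'y' -> {0,2}, take 0 (0->0 ok)
  t13 'y' -> {0,2}, take 0 (0->0 ok)
  t14 'x' -> {1}, take 1 (0->1 ok)
  t15 'y' -> {0,2}, take 0 (1->0 ok)
  t16 'x' -> {1}, take 1 (0->1 ok)
  t17 'y' -> {0,2}, take 0 (1->0 ok)
  t18 'x' -> {1}, take 1 (0->1 ok)
  t19 'y' -> {0,2}, take 2 (1->2 ok)
  t20 'y' -> {0,2}, take 2 (2->2 ok)
  t21 'y' -> {0,2}, take 2 (2->2 ok)
  t22 'x' -> {1}, take 1 (2->1 ok)
  t23 'y' -> {0,2}, take 2 (1->2 ok)
  t24 'x' -> {1}, take 1 (2->1 ok)
  t25 'y' -> {0,2}, take 0 (1->0 ok)

0,1,2,2,1,0,1,0,1,0,1,0,0,0,1,0,1,0,1,2,2,2,1,2,1,0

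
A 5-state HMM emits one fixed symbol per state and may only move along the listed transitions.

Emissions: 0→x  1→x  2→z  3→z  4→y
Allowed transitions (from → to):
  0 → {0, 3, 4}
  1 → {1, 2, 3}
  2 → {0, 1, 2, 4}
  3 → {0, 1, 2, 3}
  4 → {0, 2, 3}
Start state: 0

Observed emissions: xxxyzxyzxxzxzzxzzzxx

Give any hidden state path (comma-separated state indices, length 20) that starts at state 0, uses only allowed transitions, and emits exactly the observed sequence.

0,0,0,4,2,0,4,3,1,1,2,1,2,2,1,3,3,3,1,1

  0: obs=x cand={0,1} pick 0 [start]
  1: obs=x cand={0,1} pick 0 [0->0 ok]
  2: obs=x cand={0,1} pick 0 [0->0 ok]
  3: obs=y cand={4} pick 4 [0->4 ok]
  4: obs=z cand={2,3} pick 2 [4->2 ok]
  5: obs=x cand={0,1} pick 0 [2->0 ok]
  6: obs=y cand={4} pick 4 [0->4 ok]
  7: obs=z cand={2,3} pick 3 [4->3 ok]
  8: obs=x cand={0,1} pick 1 [3->1 ok]
  9: obs=x cand={0,1} pick 1 [1->1 ok]
  10: obs=z cand={2,3} pick 2 [1->2 ok]
  11: obs=x cand={0,1} pick 1 [2->1 ok]
  12: obs=z cand={2,3} pick 2 [1->2 ok]
  13: obs=z cand={2,3} pick 2 [2->2 ok]
  14: obs=x cand={0,1} pick 1 [2->1 ok]
  15: obs=z cand={2,3} pick 3 [1->3 ok]
  16: obs=z cand={2,3} pick 3 [3->3 ok]
  17: obs=z cand={2,3} pick 3 [3->3 ok]
  18: obs=x cand={0,1} pick 1 [3->1 ok]
  19: obs=x cand={0,1} pick 1 [1->1 ok]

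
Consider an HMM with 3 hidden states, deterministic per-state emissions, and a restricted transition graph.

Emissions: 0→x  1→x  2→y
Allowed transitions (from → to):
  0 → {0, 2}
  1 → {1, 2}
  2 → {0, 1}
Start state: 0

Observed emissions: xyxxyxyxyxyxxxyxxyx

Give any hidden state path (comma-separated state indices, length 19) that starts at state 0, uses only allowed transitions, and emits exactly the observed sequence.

  t0 'x' -> {0,1}, take 0 (start)
  t1 'y' -> {2}, take 2 (0->2 ok)
  t2 'x' -> {0,1}, take 1 (2->1 ok)
  t3 'x' -> {0,1}, take 1 (1->1 ok)
  t4 'y' -> {2}, take 2 (1->2 ok)
  t5 'x' -> {0,1}, take 0 (2->0 ok)
  t6 'y' -> {2}, take 2 (0->2 ok)
  t7 'x' -> {0,1}, take 1 (2->1 ok)
  t8 'y' -> {2}, take 2 (1->2 ok)
  t9 'x' -> {0,1}, take 0 (2->0 ok)
  t10 'y' -> {2}, take 2 (0->2 ok)
  t11 'x' -> {0,1}, take 1 (2->1 ok)
  t12 'x' -> {0,1}, take 1 (1->1 ok)
  t13 'x' -> {0,1}, take 1 (1->1 ok)
  t14 'y' -> {2}, take 2 (1->2 ok)
  t15 'x' -> {0,1}, take 1 (2->1 ok)
  t16 'x' -> {0,1}, take 1 (1->1 ok)
  t17 'y' -> {2}, take 2 (1->2 ok)
  t18 'x' -> {0,1}, take 1 (2->1 ok)

0,2,1,1,2,0,2,1,2,0,2,1,1,1,2,1,1,2,1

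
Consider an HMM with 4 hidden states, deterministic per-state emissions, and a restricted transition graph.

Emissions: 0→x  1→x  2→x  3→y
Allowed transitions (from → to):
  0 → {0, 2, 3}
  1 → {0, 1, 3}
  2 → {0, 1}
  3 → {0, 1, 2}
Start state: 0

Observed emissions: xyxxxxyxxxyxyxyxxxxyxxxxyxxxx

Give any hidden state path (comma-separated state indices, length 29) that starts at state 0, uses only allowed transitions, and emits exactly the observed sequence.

0,3,0,0,2,1,3,1,0,0,3,0,3,0,3,2,0,2,1,3,2,0,2,1,3,2,0,2,1

  0: obs=x cand={0,1,2} pick 0 [start]
  1: obs=y cand={3} pick 3 [0->3 ok]
  2: obs=x cand={0,1,2} pick 0 [3->0 ok]
  3: obs=x cand={0,1,2} pick 0 [0->0 ok]
  4: obs=x cand={0,1,2} pick 2 [0->2 ok]
  5: obs=x cand={0,1,2} pick 1 [2->1 ok]
  6: obs=y cand={3} pick 3 [1->3 ok]
  7: obs=x cand={0,1,2} pick 1 [3->1 ok]
  8: obs=x cand={0,1,2} pick 0 [1->0 ok]
  9: obs=x cand={0,1,2} pick 0 [0->0 ok]
  10: obs=y cand={3} pick 3 [0->3 ok]
  11: obs=x cand={0,1,2} pick 0 [3->0 ok]
  12: obs=y cand={3} pick 3 [0->3 ok]
  13: obs=x cand={0,1,2} pick 0 [3->0 ok]
  14: obs=y cand={3} pick 3 [0->3 ok]
  15: obs=x cand={0,1,2} pick 2 [3->2 ok]
  16: obs=x cand={0,1,2} pick 0 [2->0 ok]
  17: obs=x cand={0,1,2} pick 2 [0->2 ok]
  18: obs=x cand={0,1,2} pick 1 [2->1 ok]
  19: obs=y cand={3} pick 3 [1->3 ok]
  20: obs=x cand={0,1,2} pick 2 [3->2 ok]
  21: obs=x cand={0,1,2} pick 0 [2->0 ok]
  22: obs=x cand={0,1,2} pick 2 [0->2 ok]
  23: obs=x cand={0,1,2} pick 1 [2->1 ok]
  24: obs=y cand={3} pick 3 [1->3 ok]
  25: obs=x cand={0,1,2} pick 2 [3->2 ok]
  26: obs=x cand={0,1,2} pick 0 [2->0 ok]
  27: obs=x cand={0,1,2} pick 2 [0->2 ok]
  28: obs=x cand={0,1,2} pick 1 [2->1 ok]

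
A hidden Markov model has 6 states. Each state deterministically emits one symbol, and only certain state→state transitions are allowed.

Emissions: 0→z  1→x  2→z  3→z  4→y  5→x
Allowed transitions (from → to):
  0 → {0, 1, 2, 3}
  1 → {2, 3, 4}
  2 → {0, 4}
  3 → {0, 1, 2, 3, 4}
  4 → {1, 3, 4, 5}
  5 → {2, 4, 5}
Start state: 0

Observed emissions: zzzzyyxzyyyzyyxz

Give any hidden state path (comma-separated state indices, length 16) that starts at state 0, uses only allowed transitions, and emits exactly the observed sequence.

0,0,0,2,4,4,1,3,4,4,4,3,4,4,5,2

  [0] z  {0,2,3}  => 0  start
  [1] z  {0,2,3}  => 0  0->0 ok
  [2] z  {0,2,3}  => 0  0->0 ok
  [3] z  {0,2,3}  => 2  0->2 ok
  [4] y  {4}  => 4  2->4 ok
  [5] y  {4}  => 4  4->4 ok
  [6] x  {1,5}  => 1  4->1 ok
  [7] z  {0,2,3}  => 3  1->3 ok
  [8] y  {4}  => 4  3->4 ok
  [9] y  {4}  => 4  4->4 ok
  [10] y  {4}  => 4  4->4 ok
  [11] z  {0,2,3}  => 3  4->3 ok
  [12] y  {4}  => 4  3->4 ok
  [13] y  {4}  => 4  4->4 ok
  [14] x  {1,5}  => 5  4->5 ok
  [15] z  {0,2,3}  => 2  5->2 ok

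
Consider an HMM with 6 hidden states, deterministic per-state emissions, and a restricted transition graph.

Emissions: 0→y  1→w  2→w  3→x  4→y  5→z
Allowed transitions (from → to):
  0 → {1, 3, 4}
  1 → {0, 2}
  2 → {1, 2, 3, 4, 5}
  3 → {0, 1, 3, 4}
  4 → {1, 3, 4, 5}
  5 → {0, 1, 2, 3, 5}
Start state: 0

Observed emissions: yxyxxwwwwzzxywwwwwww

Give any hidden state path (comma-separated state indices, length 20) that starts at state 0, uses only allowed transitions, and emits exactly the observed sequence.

0,3,4,3,3,1,2,2,2,5,5,3,0,1,2,1,2,2,1,2

  0: obs=y cand={0,4} pick 0 [start]
  1: obs=x cand={3} pick 3 [0->3 ok]
  2: obs=y cand={0,4} pick 4 [3->4 ok]
  3: obs=x cand={3} pick 3 [4->3 ok]
  4: obs=x cand={3} pick 3 [3->3 ok]
  5: obs=w cand={1,2} pick 1 [3->1 ok]
  6: obs=w cand={1,2} pick 2 [1->2 ok]
  7: obs=w cand={1,2} pick 2 [2->2 ok]
  8: obs=w cand={1,2} pick 2 [2->2 ok]
  9: obs=z cand={5} pick 5 [2->5 ok]
  10: obs=z cand={5} pick 5 [5->5 ok]
  11: obs=x cand={3} pick 3 [5->3 ok]
  12: obs=y cand={0,4} pick 0 [3->0 ok]
  13: obs=w cand={1,2} pick 1 [0->1 ok]
  14: obs=w cand={1,2} pick 2 [1->2 ok]
  15: obs=w cand={1,2} pick 1 [2->1 ok]
  16: obs=w cand={1,2} pick 2 [1->2 ok]
  17: obs=w cand={1,2} pick 2 [2->2 ok]
  18: obs=w cand={1,2} pick 1 [2->1 ok]
  19: obs=w cand={1,2} pick 2 [1->2 ok]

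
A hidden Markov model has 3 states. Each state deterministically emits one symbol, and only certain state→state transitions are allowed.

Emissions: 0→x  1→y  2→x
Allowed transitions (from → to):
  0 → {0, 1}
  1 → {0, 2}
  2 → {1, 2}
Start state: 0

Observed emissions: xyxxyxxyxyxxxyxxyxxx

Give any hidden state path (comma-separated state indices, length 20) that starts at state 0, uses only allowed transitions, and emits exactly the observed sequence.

0,1,2,2,1,2,2,1,2,1,0,0,0,1,0,0,1,2,2,2

  t0 'x' -> {0,2}, take 0 (start)
  t1 'y' -> {1}, take 1 (0->1 ok)
  t2 'x' -> {0,2}, take 2 (1->2 ok)
  t3 'x' -> {0,2}, take 2 (2->2 ok)
  t4 'y' -> {1}, take 1 (2->1 ok)
  t5 'x' -> {0,2}, take 2 (1->2 ok)
  t6 'x' -> {0,2}, take 2 (2->2 ok)
  t7 'y' -> {1}, take 1 (2->1 ok)
  t8 'x' -> {0,2}, take 2 (1->2 ok)
  t9 'y' -> {1}, take 1 (2->1 ok)
  t10 'x' -> {0,2}, take 0 (1->0 ok)
  t11 'x' -> {0,2}, take 0 (0->0 ok)
  t12 'x' -> {0,2}, take 0 (0->0 ok)
  t13 'y' -> {1}, take 1 (0->1 ok)
  t14 'x' -> {0,2}, take 0 (1->0 ok)
  t15 'x' -> {0,2}, take 0 (0->0 ok)
  t16 'y' -> {1}, take 1 (0->1 ok)
  t17 'x' -> {0,2}, take 2 (1->2 ok)
  t18 'x' -> {0,2}, take 2 (2->2 ok)
  t19 'x' -> {0,2}, take 2 (2->2 ok)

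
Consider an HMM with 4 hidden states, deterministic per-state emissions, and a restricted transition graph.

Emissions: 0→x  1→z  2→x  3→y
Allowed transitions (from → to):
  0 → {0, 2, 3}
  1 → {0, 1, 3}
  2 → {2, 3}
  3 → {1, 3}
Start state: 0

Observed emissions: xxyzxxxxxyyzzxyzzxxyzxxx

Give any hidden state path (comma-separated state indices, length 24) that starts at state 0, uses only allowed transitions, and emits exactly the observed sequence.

0,2,3,1,0,0,0,0,2,3,3,1,1,0,3,1,1,0,2,3,1,0,0,0

  t0 'x' -> {0,2}, take 0 (start)
  t1 'x' -> {0,2}, take 2 (0->2 ok)
  t2 'y' -> {3}, take 3 (2->3 ok)
  t3 'z' -> {1}, take 1 (3->1 ok)
  t4 'x' -> {0,2}, take 0 (1->0 ok)
  t5 'x' -> {0,2}, take 0 (0->0 ok)
  t6 'x' -> {0,2}, take 0 (0->0 ok)
  t7 'x' -> {0,2}, take 0 (0->0 ok)
  t8 'x' -> {0,2}, take 2 (0->2 ok)
  t9 'y' -> {3}, take 3 (2->3 ok)
  t10 'y' -> {3}, take 3 (3->3 ok)
  t11 'z' -> {1}, take 1 (3->1 ok)
  t12 'z' -> {1}, take 1 (1->1 ok)
  t13 'x' -> {0,2}, take 0 (1->0 ok)
  t14 'y' -> {3}, take 3 (0->3 ok)
  t15 'z' -> {1}, take 1 (3->1 ok)
  t16 'z' -> {1}, take 1 (1->1 ok)
  t17 'x' -> {0,2}, take 0 (1->0 ok)
  t18 'x' -> {0,2}, take 2 (0->2 ok)
  t19 'y' -> {3}, take 3 (2->3 ok)
  t20 'z' -> {1}, take 1 (3->1 ok)
  t21 'x' -> {0,2}, take 0 (1->0 ok)
  t22 'x' -> {0,2}, take 0 (0->0 ok)
  t23 'x' -> {0,2}, take 0 (0->0 ok)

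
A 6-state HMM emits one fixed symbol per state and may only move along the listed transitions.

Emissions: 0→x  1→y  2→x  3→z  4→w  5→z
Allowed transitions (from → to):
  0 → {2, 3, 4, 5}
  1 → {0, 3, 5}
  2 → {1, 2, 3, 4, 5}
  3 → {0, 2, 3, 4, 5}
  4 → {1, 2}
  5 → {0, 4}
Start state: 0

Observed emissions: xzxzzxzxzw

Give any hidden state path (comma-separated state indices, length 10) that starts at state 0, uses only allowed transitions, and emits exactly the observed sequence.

0,5,0,3,3,2,5,0,5,4

  0: obs=x cand={0,2} pick 0 [start]
  1: obs=z cand={3,5} pick 5 [0->5 ok]
  2: obs=x cand={0,2} pick 0 [5->0 ok]
  3: obs=z cand={3,5} pick 3 [0->3 ok]
  4: obs=z cand={3,5} pick 3 [3->3 ok]
  5: obs=x cand={0,2} pick 2 [3->2 ok]
  6: obs=z cand={3,5} pick 5 [2->5 ok]
  7: obs=x cand={0,2} pick 0 [5->0 ok]
  8: obs=z cand={3,5} pick 5 [0->5 ok]
  9: obs=w cand={4} pick 4 [5->4 ok]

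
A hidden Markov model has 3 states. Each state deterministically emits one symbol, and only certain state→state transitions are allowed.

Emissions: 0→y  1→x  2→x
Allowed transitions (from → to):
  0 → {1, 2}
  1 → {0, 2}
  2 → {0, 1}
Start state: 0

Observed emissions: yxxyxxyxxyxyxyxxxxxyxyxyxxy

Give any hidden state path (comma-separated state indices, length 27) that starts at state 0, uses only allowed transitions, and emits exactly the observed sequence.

  t0 'y' -> {0}, take 0 (start)
  t1 'x' -> {1,2}, take 2 (0->2 ok)
  t2 'x' -> {1,2}, take 1 (2->1 ok)
  t3 'y' -> {0}, take 0 (1->0 ok)
  t4 'x' -> {1,2}, take 2 (0->2 ok)
  t5 'x' -> {1,2}, take 1 (2->1 ok)
  t6 'y' -> {0}, take 0 (1->0 ok)
  t7 'x' -> {1,2}, take 1 (0->1 ok)
  t8 'x' -> {1,2}, take 2 (1->2 ok)
  t9 'y' -> {0}, take 0 (2->0 ok)
  t10 'x' -> {1,2}, take 2 (0->2 ok)
  t11 'y' -> {0}, take 0 (2->0 ok)
  t12 'x' -> {1,2}, take 2 (0->2 ok)
  t13 'y' -> {0}, take 0 (2->0 ok)
  t14 'x' -> {1,2}, take 1 (0->1 ok)
  t15 'x' -> {1,2}, take 2 (1->2 ok)
  t16 'x' -> {1,2}, take 1 (2->1 ok)
  t17 'x' -> {1,2}, take 2 (1->2 ok)
  t18 'x' -> {1,2}, take 1 (2->1 ok)
  t19 'y' -> {0}, take 0 (1->0 ok)
  t20 'x' -> {1,2}, take 1 (0->1 ok)
  t21 'y' -> {0}, take 0 (1->0 ok)
  t22 'x' -> {1,2}, take 1 (0->1 ok)
  t23 'y' -> {0}, take 0 (1->0 ok)
  t24 'x' -> {1,2}, take 1 (0->1 ok)
  t25 'x' -> {1,2}, take 2 (1->2 ok)
  t26 'y' -> {0}, take 0 (2->0 ok)

0,2,1,0,2,1,0,1,2,0,2,0,2,0,1,2,1,2,1,0,1,0,1,0,1,2,0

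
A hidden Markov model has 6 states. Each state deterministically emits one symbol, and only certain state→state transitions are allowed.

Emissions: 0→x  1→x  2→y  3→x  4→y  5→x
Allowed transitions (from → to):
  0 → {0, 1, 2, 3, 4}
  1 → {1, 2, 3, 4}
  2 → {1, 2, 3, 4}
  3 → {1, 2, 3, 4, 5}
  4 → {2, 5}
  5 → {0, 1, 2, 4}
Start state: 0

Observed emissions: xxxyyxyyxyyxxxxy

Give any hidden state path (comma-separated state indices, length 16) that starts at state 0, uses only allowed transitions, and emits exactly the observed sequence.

  pos 0: x in {0,1,3,5}, choose 0; start
  pos 1: x in {0,1,3,5}, choose 3; 0->3 ok
  pos 2: x in {0,1,3,5}, choose 5; 3->5 ok
  pos 3: y in {2,4}, choose 4; 5->4 ok
  pos 4: y in {2,4}, choose 2; 4->2 ok
  pos 5: x in {0,1,3,5}, choose 3; 2->3 ok
  pos 6: y in {2,4}, choose 4; 3->4 ok
  pos 7: y in {2,4}, choose 2; 4->2 ok
  pos 8: x in {0,1,3,5}, choose 1; 2->1 ok
  pos 9: y in {2,4}, choose 4; 1->4 ok
  pos 10: y in {2,4}, choose 2; 4->2 ok
  pos 11: x in {0,1,3,5}, choose 3; 2->3 ok
  pos 12: x in {0,1,3,5}, choose 3; 3->3 ok
  pos 13: x in {0,1,3,5}, choose 3; 3->3 ok
  pos 14: x in {0,1,3,5}, choose 5; 3->5 ok
  pos 15: y in {2,4}, choose 4; 5->4 ok

0,3,5,4,2,3,4,2,1,4,2,3,3,3,5,4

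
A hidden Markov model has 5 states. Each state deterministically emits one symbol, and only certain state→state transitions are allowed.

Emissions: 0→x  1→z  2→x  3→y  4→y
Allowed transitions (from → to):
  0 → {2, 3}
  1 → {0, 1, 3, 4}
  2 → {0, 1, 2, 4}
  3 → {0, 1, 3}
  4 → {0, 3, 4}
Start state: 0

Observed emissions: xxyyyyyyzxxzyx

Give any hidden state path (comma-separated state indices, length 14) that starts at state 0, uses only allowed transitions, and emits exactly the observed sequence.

  t0 'x' -> {0,2}, take 0 (start)
  t1 'x' -> {0,2}, take 2 (0->2 ok)
  t2 'y' -> {3,4}, take 4 (2->4 ok)
  t3 'y' -> {3,4}, take 4 (4->4 ok)
  t4 'y' -> {3,4}, take 4 (4->4 ok)
  t5 'y' -> {3,4}, take 3 (4->3 ok)
  t6 'y' -> {3,4}, take 3 (3->3 ok)
  t7 'y' -> {3,4}, take 3 (3->3 ok)
  t8 'z' -> {1}, take 1 (3->1 ok)
  t9 'x' -> {0,2}, take 0 (1->0 ok)
  t10 'x' -> {0,2}, take 2 (0->2 ok)
  t11 'z' -> {1}, take 1 (2->1 ok)
  t12 'y' -> {3,4}, take 4 (1->4 ok)
  t13 'x' -> {0,2}, take 0 (4->0 ok)

0,2,4,4,4,3,3,3,1,0,2,1,4,0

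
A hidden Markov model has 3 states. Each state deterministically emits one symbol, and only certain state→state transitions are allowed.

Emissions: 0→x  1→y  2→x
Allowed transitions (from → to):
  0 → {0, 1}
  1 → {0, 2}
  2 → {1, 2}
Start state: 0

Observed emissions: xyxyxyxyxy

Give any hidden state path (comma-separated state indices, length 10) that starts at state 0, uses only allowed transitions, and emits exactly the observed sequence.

  0: obs=x cand={0,2} pick 0 [start]
  1: obs=y cand={1} pick 1 [0->1 ok]
  2: obs=x cand={0,2} pick 2 [1->2 ok]
  3: obs=y cand={1} pick 1 [2->1 ok]
  4: obs=x cand={0,2} pick 2 [1->2 ok]
  5: obs=y cand={1} pick 1 [2->1 ok]
  6: obs=x cand={0,2} pick 2 [1->2 ok]
  7: obs=y cand={1} pick 1 [2->1 ok]
  8: obs=x cand={0,2} pick 2 [1->2 ok]
  9: obs=y cand={1} pick 1 [2->1 ok]

0,1,2,1,2,1,2,1,2,1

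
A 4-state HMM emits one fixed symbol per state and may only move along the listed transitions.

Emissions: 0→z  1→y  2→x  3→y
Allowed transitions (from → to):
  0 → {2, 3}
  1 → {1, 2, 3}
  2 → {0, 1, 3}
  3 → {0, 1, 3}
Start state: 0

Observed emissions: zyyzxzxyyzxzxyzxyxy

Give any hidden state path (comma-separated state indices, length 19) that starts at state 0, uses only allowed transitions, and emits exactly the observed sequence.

0,3,3,0,2,0,2,3,3,0,2,0,2,3,0,2,1,2,3

  pos 0: z in {0}, choose 0; start
  pos 1: y in {1,3}, choose 3; 0->3 ok
  pos 2: y in {1,3}, choose 3; 3->3 ok
  pos 3: z in {0}, choose 0; 3->0 ok
  pos 4: x in {2}, choose 2; 0->2 ok
  pos 5: z in {0}, choose 0; 2->0 ok
  pos 6: x in {2}, choose 2; 0->2 ok
  pos 7: y in {1,3}, choose 3; 2->3 ok
  pos 8: y in {1,3}, choose 3; 3->3 ok
  pos 9: z in {0}, choose 0; 3->0 ok
  pos 10: x in {2}, choose 2; 0->2 ok
  pos 11: z in {0}, choose 0; 2->0 ok
  pos 12: x in {2}, choose 2; 0->2 ok
  pos 13: y in {1,3}, choose 3; 2->3 ok
  pos 14: z in {0}, choose 0; 3->0 ok
  pos 15: x in {2}, choose 2; 0->2 ok
  pos 16: y in {1,3}, choose 1; 2->1 ok
  pos 17: x in {2}, choose 2; 1->2 ok
  pos 18: y in {1,3}, choose 3; 2->3 ok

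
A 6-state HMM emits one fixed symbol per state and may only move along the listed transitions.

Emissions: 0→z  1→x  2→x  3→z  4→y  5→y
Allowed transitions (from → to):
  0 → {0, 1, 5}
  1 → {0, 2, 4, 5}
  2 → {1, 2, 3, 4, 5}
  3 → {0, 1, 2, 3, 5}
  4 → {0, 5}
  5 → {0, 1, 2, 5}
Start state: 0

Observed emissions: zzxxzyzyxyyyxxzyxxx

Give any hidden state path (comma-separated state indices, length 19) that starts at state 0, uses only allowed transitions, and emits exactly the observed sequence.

  pos 0: z in {0,3}, choose 0; start
  pos 1: z in {0,3}, choose 0; 0->0 ok
  pos 2: x in {1,2}, choose 1; 0->1 ok
  pos 3: x in {1,2}, choose 2; 1->2 ok
  pos 4: z in {0,3}, choose 3; 2->3 ok
  pos 5: y in {4,5}, choose 5; 3->5 ok
  pos 6: z in {0,3}, choose 0; 5->0 ok
  pos 7: y in {4,5}, choose 5; 0->5 ok
  pos 8: x in {1,2}, choose 1; 5->1 ok
  pos 9: y in {4,5}, choose 4; 1->4 ok
  pos 10: y in {4,5}, choose 5; 4->5 ok
  pos 11: y in {4,5}, choose 5; 5->5 ok
  pos 12: x in {1,2}, choose 2; 5->2 ok
  pos 13: x in {1,2}, choose 1; 2->1 ok
  pos 14: z in {0,3}, choose 0; 1->0 ok
  pos 15: y in {4,5}, choose 5; 0->5 ok
  pos 16: x in {1,2}, choose 2; 5->2 ok
  pos 17: x in {1,2}, choose 2; 2->2 ok
  pos 18: x in {1,2}, choose 1; 2->1 ok

0,0,1,2,3,5,0,5,1,4,5,5,2,1,0,5,2,2,1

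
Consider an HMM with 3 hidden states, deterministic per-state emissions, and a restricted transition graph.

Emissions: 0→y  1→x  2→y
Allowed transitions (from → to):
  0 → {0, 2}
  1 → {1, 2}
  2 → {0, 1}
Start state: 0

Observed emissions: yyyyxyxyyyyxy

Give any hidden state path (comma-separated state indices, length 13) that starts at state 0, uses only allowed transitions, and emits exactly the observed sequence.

0,0,0,2,1,2,1,2,0,0,2,1,2

  0: obs=y cand={0,2} pick 0 [start]
  1: obs=y cand={0,2} pick 0 [0->0 ok]
  2: obs=y cand={0,2} pick 0 [0->0 ok]
  3: obs=y cand={0,2} pick 2 [0->2 ok]
  4: obs=x cand={1} pick 1 [2->1 ok]
  5: obs=y cand={0,2} pick 2 [1->2 ok]
  6: obs=x cand={1} pick 1 [2->1 ok]
  7: obs=y cand={0,2} pick 2 [1->2 ok]
  8: obs=y cand={0,2} pick 0 [2->0 ok]
  9: obs=y cand={0,2} pick 0 [0->0 ok]
  10: obs=y cand={0,2} pick 2 [0->2 ok]
  11: obs=x cand={1} pick 1 [2->1 ok]
  12: obs=y cand={0,2} pick 2 [1->2 ok]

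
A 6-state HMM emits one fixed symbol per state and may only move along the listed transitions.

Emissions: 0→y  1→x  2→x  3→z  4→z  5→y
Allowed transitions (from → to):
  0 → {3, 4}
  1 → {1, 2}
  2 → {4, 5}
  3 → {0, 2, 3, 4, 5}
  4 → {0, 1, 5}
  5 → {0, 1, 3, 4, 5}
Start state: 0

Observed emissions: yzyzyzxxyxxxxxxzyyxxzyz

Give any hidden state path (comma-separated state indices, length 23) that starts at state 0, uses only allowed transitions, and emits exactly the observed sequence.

  [0] y  {0,5}  => 0  start
  [1] z  {3,4}  => 4  0->4 ok
  [2] y  {0,5}  => 0  4->0 ok
  [3] z  {3,4}  => 4  0->4 ok
  [4] y  {0,5}  => 0  4->0 ok
  [5] z  {3,4}  => 4  0->4 ok
  [6] x  {1,2}  => 1  4->1 ok
  [7] x  {1,2}  => 2  1->2 ok
  [8] y  {0,5}  => 5  2->5 ok
  [9] x  {1,2}  => 1  5->1 ok
  [10] x  {1,2}  => 1  1->1 ok
  [11] x  {1,2}  => 1  1->1 ok
  [12] x  {1,2}  => 1  1->1 ok
  [13] x  {1,2}  => 1  1->1 ok
  [14] x  {1,2}  => 2  1->2 ok
  [15] z  {3,4}  => 4  2->4 ok
  [16] y  {0,5}  => 5  4->5 ok
  [17] y  {0,5}  => 5  5->5 ok
  [18] x  {1,2}  => 1  5->1 ok
  [19] x  {1,2}  => 2  1->2 ok
  [20] z  {3,4}  => 4  2->4 ok
  [21] y  {0,5}  => 0  4->0 ok
  [22] z  {3,4}  => 3  0->3 ok

0,4,0,4,0,4,1,2,5,1,1,1,1,1,2,4,5,5,1,2,4,0,3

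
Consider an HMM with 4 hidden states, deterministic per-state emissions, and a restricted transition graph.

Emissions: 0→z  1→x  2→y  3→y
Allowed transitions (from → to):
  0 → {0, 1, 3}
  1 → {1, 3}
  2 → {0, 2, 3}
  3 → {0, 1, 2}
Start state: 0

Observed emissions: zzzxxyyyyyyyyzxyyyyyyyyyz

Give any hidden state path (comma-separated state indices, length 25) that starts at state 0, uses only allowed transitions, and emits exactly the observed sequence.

0,0,0,1,1,3,2,2,3,2,2,2,2,0,1,3,2,2,3,2,2,2,3,2,0

  pos 0: z in {0}, choose 0; start
  pos 1: z in {0}, choose 0; 0->0 ok
  pos 2: z in {0}, choose 0; 0->0 ok
  pos 3: x in {1}, choose 1; 0->1 ok
  pos 4: x in {1}, choose 1; 1->1 ok
  pos 5: y in {2,3}, choose 3; 1->3 ok
  pos 6: y in {2,3}, choose 2; 3->2 ok
  pos 7: y in {2,3}, choose 2; 2->2 ok
  pos 8: y in {2,3}, choose 3; 2->3 ok
  pos 9: y in {2,3}, choose 2; 3->2 ok
  pos 10: y in {2,3}, choose 2; 2->2 ok
  pos 11: y in {2,3}, choose 2; 2->2 ok
  pos 12: y in {2,3}, choose 2; 2->2 ok
  pos 13: z in {0}, choose 0; 2->0 ok
  pos 14: x in {1}, choose 1; 0->1 ok
  pos 15: y in {2,3}, choose 3; 1->3 ok
  pos 16: y in {2,3}, choose 2; 3->2 ok
  pos 17: y in {2,3}, choose 2; 2->2 ok
  pos 18: y in {2,3}, choose 3; 2->3 ok
  pos 19: y in {2,3}, choose 2; 3->2 ok
  pos 20: y in {2,3}, choose 2; 2->2 ok
  pos 21: y in {2,3}, choose 2; 2->2 ok
  pos 22: y in {2,3}, choose 3; 2->3 ok
  pos 23: y in {2,3}, choose 2; 3->2 ok
  pos 24: z in {0}, choose 0; 2->0 ok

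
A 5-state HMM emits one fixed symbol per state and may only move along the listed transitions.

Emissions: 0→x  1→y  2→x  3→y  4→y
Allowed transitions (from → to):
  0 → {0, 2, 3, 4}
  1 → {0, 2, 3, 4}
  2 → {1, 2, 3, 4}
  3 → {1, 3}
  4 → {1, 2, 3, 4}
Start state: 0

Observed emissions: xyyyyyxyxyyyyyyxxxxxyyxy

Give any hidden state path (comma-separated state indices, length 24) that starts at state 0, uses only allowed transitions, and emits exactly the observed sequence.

0,3,3,3,3,1,2,1,2,3,1,3,3,1,4,2,2,2,2,2,3,1,0,3

  pos 0: x in {0,2}, choose 0; start
  pos 1: y in {1,3,4}, choose 3; 0->3 ok
  pos 2: y in {1,3,4}, choose 3; 3->3 ok
  pos 3: y in {1,3,4}, choose 3; 3->3 ok
  pos 4: y in {1,3,4}, choose 3; 3->3 ok
  pos 5: y in {1,3,4}, choose 1; 3->1 ok
  pos 6: x in {0,2}, choose 2; 1->2 ok
  pos 7: y in {1,3,4}, choose 1; 2->1 ok
  pos 8: x in {0,2}, choose 2; 1->2 ok
  pos 9: y in {1,3,4}, choose 3; 2->3 ok
  pos 10: y in {1,3,4}, choose 1; 3->1 ok
  pos 11: y in {1,3,4}, choose 3; 1->3 ok
  pos 12: y in {1,3,4}, choose 3; 3->3 ok
  pos 13: y in {1,3,4}, choose 1; 3->1 ok
  pos 14: y in {1,3,4}, choose 4; 1->4 ok
  pos 15: x in {0,2}, choose 2; 4->2 ok
  pos 16: x in {0,2}, choose 2; 2->2 ok
  pos 17: x in {0,2}, choose 2; 2->2 ok
  pos 18: x in {0,2}, choose 2; 2->2 ok
  pos 19: x in {0,2}, choose 2; 2->2 ok
  pos 20: y in {1,3,4}, choose 3; 2->3 ok
  pos 21: y in {1,3,4}, choose 1; 3->1 ok
  pos 22: x in {0,2}, choose 0; 1->0 ok
  pos 23: y in {1,3,4}, choose 3; 0->3 ok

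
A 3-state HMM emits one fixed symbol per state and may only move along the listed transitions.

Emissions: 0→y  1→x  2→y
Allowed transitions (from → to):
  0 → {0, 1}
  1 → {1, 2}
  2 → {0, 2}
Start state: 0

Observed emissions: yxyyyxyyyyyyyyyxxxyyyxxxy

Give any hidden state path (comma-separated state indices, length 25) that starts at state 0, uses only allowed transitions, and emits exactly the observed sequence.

  t0 'y' -> {0,2}, take 0 (start)
  t1 'x' -> {1}, take 1 (0->1 ok)
  t2 'y' -> {0,2}, take 2 (1->2 ok)
  t3 'y' -> {0,2}, take 0 (2->0 ok)
  t4 'y' -> {0,2}, take 0 (0->0 ok)
  t5 'x' -> {1}, take 1 (0->1 ok)
  t6 'y' -> {0,2}, take 2 (1->2 ok)
  t7 'y' -> {0,2}, take 2 (2->2 ok)
  t8 'y' -> {0,2}, take 2 (2->2 ok)
  t9 'y' -> {0,2}, take 2 (2->2 ok)
  t10 'y' -> {0,2}, take 2 (2->2 ok)
  t11 'y' -> {0,2}, take 2 (2->2 ok)
  t12 'y' -> {0,2}, take 0 (2->0 ok)
  t13 'y' -> {0,2}, take 0 (0->0 ok)
  t14 'y' -> {0,2}, take 0 (0->0 ok)
  t15 'x' -> {1}, take 1 (0->1 ok)
  t16 'x' -> {1}, take 1 (1->1 ok)
  t17 'x' -> {1}, take 1 (1->1 ok)
  t18 'y' -> {0,2}, take 2 (1->2 ok)
  t19 'y' -> {0,2}, take 2 (2->2 ok)
  t20 'y' -> {0,2}, take 0 (2->0 ok)
  t21 'x' -> {1}, take 1 (0->1 ok)
  t22 'x' -> {1}, take 1 (1->1 ok)
  t23 'x' -> {1}, take 1 (1->1 ok)
  t24 'y' -> {0,2}, take 2 (1->2 ok)

0,1,2,0,0,1,2,2,2,2,2,2,0,0,0,1,1,1,2,2,0,1,1,1,2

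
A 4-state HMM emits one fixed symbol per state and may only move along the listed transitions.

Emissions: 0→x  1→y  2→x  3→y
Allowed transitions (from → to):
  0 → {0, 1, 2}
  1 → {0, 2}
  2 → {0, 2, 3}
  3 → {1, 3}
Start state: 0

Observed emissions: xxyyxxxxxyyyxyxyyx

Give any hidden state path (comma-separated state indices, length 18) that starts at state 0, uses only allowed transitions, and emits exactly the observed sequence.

  0: obs=x cand={0,2} pick 0 [start]
  1: obs=x cand={0,2} pick 2 [0->2 ok]
  2: obs=y cand={1,3} pick 3 [2->3 ok]
  3: obs=y cand={1,3} pick 1 [3->1 ok]
  4: obs=x cand={0,2} pick 2 [1->2 ok]
  5: obs=x cand={0,2} pick 0 [2->0 ok]
  6: obs=x cand={0,2} pick 0 [0->0 ok]
  7: obs=x cand={0,2} pick 2 [0->2 ok]
  8: obs=x cand={0,2} pick 2 [2->2 ok]
  9: obs=y cand={1,3} pick 3 [2->3 ok]
  10: obs=y cand={1,3} pick 3 [3->3 ok]
  11: obs=y cand={1,3} pick 1 [3->1 ok]
  12: obs=x cand={0,2} pick 0 [1->0 ok]
  13: obs=y cand={1,3} pick 1 [0->1 ok]
  14: obs=x cand={0,2} pick 2 [1->2 ok]
  15: obs=y cand={1,3} pick 3 [2->3 ok]
  16: obs=y cand={1,3} pick 1 [3->1 ok]
  17: obs=x cand={0,2} pick 2 [1->2 ok]

0,2,3,1,2,0,0,2,2,3,3,1,0,1,2,3,1,2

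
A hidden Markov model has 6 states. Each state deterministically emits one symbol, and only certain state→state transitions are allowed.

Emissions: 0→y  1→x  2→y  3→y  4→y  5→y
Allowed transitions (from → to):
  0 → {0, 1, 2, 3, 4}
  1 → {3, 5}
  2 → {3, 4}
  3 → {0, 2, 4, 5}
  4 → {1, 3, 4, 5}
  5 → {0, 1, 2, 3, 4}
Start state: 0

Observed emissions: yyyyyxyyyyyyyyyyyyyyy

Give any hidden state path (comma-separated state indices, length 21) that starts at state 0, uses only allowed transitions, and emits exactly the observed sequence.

0,0,3,5,4,1,5,0,0,0,3,5,2,4,5,4,4,4,4,5,4

  t0 'y' -> {0,2,3,4,5}, take 0 (start)
  t1 'y' -> {0,2,3,4,5}, take 0 (0->0 ok)
  t2 'y' -> {0,2,3,4,5}, take 3 (0->3 ok)
  t3 'y' -> {0,2,3,4,5}, take 5 (3->5 ok)
  t4 'y' -> {0,2,3,4,5}, take 4 (5->4 ok)
  t5 'x' -> {1}, take 1 (4->1 ok)
  t6 'y' -> {0,2,3,4,5}, take 5 (1->5 ok)
  t7 'y' -> {0,2,3,4,5}, take 0 (5->0 ok)
  t8 'y' -> {0,2,3,4,5}, take 0 (0->0 ok)
  t9 'y' -> {0,2,3,4,5}, take 0 (0->0 ok)
  t10 'y' -> {0,2,3,4,5}, take 3 (0->3 ok)
  t11 'y' -> {0,2,3,4,5}, take 5 (3->5 ok)
  t12 'y' -> {0,2,3,4,5}, take 2 (5->2 ok)
  t13 'y' -> {0,2,3,4,5}, take 4 (2->4 ok)
  t14 'y' -> {0,2,3,4,5}, take 5 (4->5 ok)
  t15 'y' -> {0,2,3,4,5}, take 4 (5->4 ok)
  t16 'y' -> {0,2,3,4,5}, take 4 (4->4 ok)
  t17 'y' -> {0,2,3,4,5}, take 4 (4->4 ok)
  t18 'y' -> {0,2,3,4,5}, take 4 (4->4 ok)
  t19 'y' -> {0,2,3,4,5}, take 5 (4->5 ok)
  t20 'y' -> {0,2,3,4,5}, take 4 (5->4 ok)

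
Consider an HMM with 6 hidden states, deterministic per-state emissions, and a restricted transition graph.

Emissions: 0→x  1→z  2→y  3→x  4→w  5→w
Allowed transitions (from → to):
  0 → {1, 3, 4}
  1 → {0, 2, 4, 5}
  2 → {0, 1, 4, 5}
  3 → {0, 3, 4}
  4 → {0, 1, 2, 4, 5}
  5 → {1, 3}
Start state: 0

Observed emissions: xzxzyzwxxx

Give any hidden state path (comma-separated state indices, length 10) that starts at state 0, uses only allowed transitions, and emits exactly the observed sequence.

0,1,0,1,2,1,5,3,3,0

  pos 0: x in {0,3}, choose 0; start
  pos 1: z in {1}, choose 1; 0->1 ok
  pos 2: x in {0,3}, choose 0; 1->0 ok
  pos 3: z in {1}, choose 1; 0->1 ok
  pos 4: y in {2}, choose 2; 1->2 ok
  pos 5: z in {1}, choose 1; 2->1 ok
  pos 6: w in {4,5}, choose 5; 1->5 ok
  pos 7: x in {0,3}, choose 3; 5->3 ok
  pos 8: x in {0,3}, choose 3; 3->3 ok
  pos 9: x in {0,3}, choose 0; 3->0 ok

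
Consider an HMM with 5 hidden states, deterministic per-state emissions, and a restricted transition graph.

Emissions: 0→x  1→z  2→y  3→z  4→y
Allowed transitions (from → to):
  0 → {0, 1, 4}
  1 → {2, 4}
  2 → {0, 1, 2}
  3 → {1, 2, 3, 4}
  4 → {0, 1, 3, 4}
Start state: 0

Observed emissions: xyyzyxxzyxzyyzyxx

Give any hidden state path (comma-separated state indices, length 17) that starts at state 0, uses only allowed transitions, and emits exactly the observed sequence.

0,4,4,1,4,0,0,1,2,0,1,2,2,1,2,0,0

  t0 'x' -> {0}, take 0 (start)
  t1 'y' -> {2,4}, take 4 (0->4 ok)
  t2 'y' -> {2,4}, take 4 (4->4 ok)
  t3 'z' -> {1,3}, take 1 (4->1 ok)
  t4 'y' -> {2,4}, take 4 (1->4 ok)
  t5 'x' -> {0}, take 0 (4->0 ok)
  t6 'x' -> {0}, take 0 (0->0 ok)
  t7 'z' -> {1,3}, take 1 (0->1 ok)
  t8 'y' -> {2,4}, take 2 (1->2 ok)
  t9 'x' -> {0}, take 0 (2->0 ok)
  t10 'z' -> {1,3}, take 1 (0->1 ok)
  t11 'y' -> {2,4}, take 2 (1->2 ok)
  t12 'y' -> {2,4}, take 2 (2->2 ok)
  t13 'z' -> {1,3}, take 1 (2->1 ok)
  t14 'y' -> {2,4}, take 2 (1->2 ok)
  t15 'x' -> {0}, take 0 (2->0 ok)
  t16 'x' -> {0}, take 0 (0->0 ok)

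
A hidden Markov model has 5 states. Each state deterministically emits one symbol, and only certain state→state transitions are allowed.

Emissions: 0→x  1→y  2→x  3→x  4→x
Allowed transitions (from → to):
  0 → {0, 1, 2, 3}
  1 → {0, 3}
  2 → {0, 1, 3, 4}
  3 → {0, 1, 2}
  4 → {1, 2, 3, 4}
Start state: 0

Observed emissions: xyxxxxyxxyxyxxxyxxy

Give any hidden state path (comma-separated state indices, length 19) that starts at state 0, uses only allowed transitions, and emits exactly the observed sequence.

  pos 0: x in {0,2,3,4}, choose 0; start
  pos 1: y in {1}, choose 1; 0->1 ok
  pos 2: x in {0,2,3,4}, choose 0; 1->0 ok
  pos 3: x in {0,2,3,4}, choose 2; 0->2 ok
  pos 4: x in {0,2,3,4}, choose 0; 2->0 ok
  pos 5: x in {0,2,3,4}, choose 3; 0->3 ok
  pos 6: y in {1}, choose 1; 3->1 ok
  pos 7: x in {0,2,3,4}, choose 3; 1->3 ok
  pos 8: x in {0,2,3,4}, choose 2; 3->2 ok
  pos 9: y in {1}, choose 1; 2->1 ok
  pos 10: x in {0,2,3,4}, choose 0; 1->0 ok
  pos 11: y in {1}, choose 1; 0->1 ok
  pos 12: x in {0,2,3,4}, choose 0; 1->0 ok
  pos 13: x in {0,2,3,4}, choose 0; 0->0 ok
  pos 14: x in {0,2,3,4}, choose 2; 0->2 ok
  pos 15: y in {1}, choose 1; 2->1 ok
  pos 16: x in {0,2,3,4}, choose 0; 1->0 ok
  pos 17: x in {0,2,3,4}, choose 3; 0->3 ok
  pos 18: y in {1}, choose 1; 3->1 ok

0,1,0,2,0,3,1,3,2,1,0,1,0,0,2,1,0,3,1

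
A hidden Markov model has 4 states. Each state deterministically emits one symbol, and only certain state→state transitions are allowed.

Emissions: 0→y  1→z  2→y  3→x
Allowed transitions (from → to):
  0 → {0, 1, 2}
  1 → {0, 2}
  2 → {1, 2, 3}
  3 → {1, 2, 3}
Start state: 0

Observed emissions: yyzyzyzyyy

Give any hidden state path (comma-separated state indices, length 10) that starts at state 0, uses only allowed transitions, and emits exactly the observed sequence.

  t0 'y' -> {0,2}, take 0 (start)
  t1 'y' -> {0,2}, take 0 (0->0 ok)
  t2 'z' -> {1}, take 1 (0->1 ok)
  t3 'y' -> {0,2}, take 2 (1->2 ok)
  t4 'z' -> {1}, take 1 (2->1 ok)
  t5 'y' -> {0,2}, take 2 (1->2 ok)
  t6 'z' -> {1}, take 1 (2->1 ok)
  t7 'y' -> {0,2}, take 0 (1->0 ok)
  t8 'y' -> {0,2}, take 2 (0->2 ok)
  t9 'y' -> {0,2}, take 2 (2->2 ok)

0,0,1,2,1,2,1,0,2,2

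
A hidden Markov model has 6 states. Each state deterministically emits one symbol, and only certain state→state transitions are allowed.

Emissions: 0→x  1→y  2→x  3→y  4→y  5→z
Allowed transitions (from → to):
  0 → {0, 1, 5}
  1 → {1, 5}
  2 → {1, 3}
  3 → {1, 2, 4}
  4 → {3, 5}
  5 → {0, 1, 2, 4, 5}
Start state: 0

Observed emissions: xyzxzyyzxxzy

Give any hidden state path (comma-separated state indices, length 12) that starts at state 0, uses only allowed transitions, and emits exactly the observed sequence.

0,1,5,0,5,1,1,5,0,0,5,1

  0: obs=x cand={0,2} pick 0 [start]
  1: obs=y cand={1,3,4} pick 1 [0->1 ok]
  2: obs=z cand={5} pick 5 [1->5 ok]
  3: obs=x cand={0,2} pick 0 [5->0 ok]
  4: obs=z cand={5} pick 5 [0->5 ok]
  5: obs=y cand={1,3,4} pick 1 [5->1 ok]
  6: obs=y cand={1,3,4} pick 1 [1->1 ok]
  7: obs=z cand={5} pick 5 [1->5 ok]
  8: obs=x cand={0,2} pick 0 [5->0 ok]
  9: obs=x cand={0,2} pick 0 [0->0 ok]
  10: obs=z cand={5} pick 5 [0->5 ok]
  11: obs=y cand={1,3,4} pick 1 [5->1 ok]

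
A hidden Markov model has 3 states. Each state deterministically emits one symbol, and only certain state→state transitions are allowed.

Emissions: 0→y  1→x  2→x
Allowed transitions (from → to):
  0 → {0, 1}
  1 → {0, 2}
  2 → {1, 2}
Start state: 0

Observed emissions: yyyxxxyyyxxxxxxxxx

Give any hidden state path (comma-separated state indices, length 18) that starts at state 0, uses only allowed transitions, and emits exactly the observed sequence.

  pos 0: y in {0}, choose 0; start
  pos 1: y in {0}, choose 0; 0->0 ok
  pos 2: y in {0}, choose 0; 0->0 ok
  pos 3: x in {1,2}, choose 1; 0->1 ok
  pos 4: x in {1,2}, choose 2; 1->2 ok
  pos 5: x in {1,2}, choose 1; 2->1 ok
  pos 6: y in {0}, choose 0; 1->0 ok
  pos 7: y in {0}, choose 0; 0->0 ok
  pos 8: y in {0}, choose 0; 0->0 ok
  pos 9: x in {1,2}, choose 1; 0->1 ok
  pos 10: x in {1,2}, choose 2; 1->2 ok
  pos 11: x in {1,2}, choose 2; 2->2 ok
  pos 12: x in {1,2}, choose 2; 2->2 ok
  pos 13: x in {1,2}, choose 2; 2->2 ok
  pos 14: x in {1,2}, choose 2; 2->2 ok
  pos 15: x in {1,2}, choose 2; 2->2 ok
  pos 16: x in {1,2}, choose 1; 2->1 ok
  pos 17: x in {1,2}, choose 2; 1->2 ok

0,0,0,1,2,1,0,0,0,1,2,2,2,2,2,2,1,2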